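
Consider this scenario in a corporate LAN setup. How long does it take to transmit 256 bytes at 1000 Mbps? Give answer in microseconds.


Given: packet = 256 bytes, bandwidth = 1000 Mbps
Packet in bits = 256 * 8 = 2048 bits
Bandwidth = 1000 * 10^6 = 1000000000 bps
Time = 2048 / 1000000000 seconds
Time in us = 2048 * 10^6 / 1000000000 = 2.048

2.048


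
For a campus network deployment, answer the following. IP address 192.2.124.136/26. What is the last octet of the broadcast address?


Given: IP = 192.2.124.136, prefix = /26
Host bits = 32 - 26 = 6
Network last octet = 136 AND mask = 128
Host part size = 2^6 - 1 = 63
Broadcast last octet = 128 OR 63 = 191

191


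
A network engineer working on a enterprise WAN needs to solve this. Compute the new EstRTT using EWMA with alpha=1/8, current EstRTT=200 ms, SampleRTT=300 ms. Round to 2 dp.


Given: EstRTT = 200 ms, SampleRTT = 300 ms, alpha = 1/8
New EstRTT = (1 - alpha) * EstRTT + alpha * SampleRTT
(7/8) * 200 = 175
(1/8) * 300 = 37.5
New EstRTT = 175 + 37.5 = 212.5 ms -> 212.50 ms (2 dp)

212.50


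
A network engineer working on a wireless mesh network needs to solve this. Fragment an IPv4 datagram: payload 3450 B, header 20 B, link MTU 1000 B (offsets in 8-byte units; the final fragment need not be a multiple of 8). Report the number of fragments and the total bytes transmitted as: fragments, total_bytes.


Max data per non-final fragment = floor((MTU - header)/8)*8 = floor((1000 - 20)/8)*8 = floor(980/8)*8 = 976 B
Final fragment needs no 8-byte alignment: it can carry up to MTU - header = 980 B
Non-final fragments needed = ceil((payload - 980) / 976) = ceil(2470/976) = ceil(2.5307) = 3
Number of fragments = 3 + 1 = 4
Fragment sizes (data): 3 * 976 B + 522 B (last, 522 <= 980 OK)
Total bytes sent = payload + n_frags * header = 3450 + 4*20 = 3450 + 80 = 3530 B

4, 3530


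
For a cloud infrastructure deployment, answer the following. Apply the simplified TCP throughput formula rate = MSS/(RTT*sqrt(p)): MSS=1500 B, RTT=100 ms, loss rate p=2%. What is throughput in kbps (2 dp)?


Given: MSS = 1500 bytes, RTT = 100 ms, loss = 2%
RTT in seconds = 100 / 1000 = 0.1
Loss rate = 2% = 0.02
sqrt(loss) = sqrt(0.02) = 0.141421356237
Throughput (bytes/s) = 1500 / (0.1 * 0.141421356237) = 106066.0172
Throughput (kbps) = 106066.0172 * 8 / 1000 = 848.528137 -> 848.53 kbps (2 dp)

848.53


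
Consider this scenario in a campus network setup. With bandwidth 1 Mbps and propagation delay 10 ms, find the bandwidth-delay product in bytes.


Given: bandwidth = 1 Mbps, delay = 10 ms
BDP in bits = 1 * 10^6 * 10 / 1000
BDP in bits = 10000
BDP in bytes = 10000 / 8 = 1250

1250


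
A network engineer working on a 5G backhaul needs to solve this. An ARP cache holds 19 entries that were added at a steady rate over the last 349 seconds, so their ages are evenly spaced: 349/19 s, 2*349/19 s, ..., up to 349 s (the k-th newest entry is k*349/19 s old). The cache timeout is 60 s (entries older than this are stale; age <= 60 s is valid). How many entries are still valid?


Ages are k * 349/19 s for k = 1..19 (spacing = 18.3684 s).
Entry k is valid iff k * 349/19 <= 60 iff k <= 19 * 60 / 349 = 3.2665
n_valid = floor(3.2665) = 3
(n_stale = 19 - 3 = 16)

3


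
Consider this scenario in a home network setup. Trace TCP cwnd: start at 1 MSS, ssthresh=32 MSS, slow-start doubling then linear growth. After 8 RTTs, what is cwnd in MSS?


RTT 0: cwnd = 1 MSS (initial)
RTT 1: cwnd = 2 MSS (slow start, doubled)
RTT 2: cwnd = 4 MSS (slow start, doubled)
RTT 3: cwnd = 8 MSS (slow start, doubled)
RTT 4: cwnd = 16 MSS (slow start, doubled)
RTT 5: cwnd = 32 MSS (slow start, doubled)
RTT 6: cwnd = 33 MSS (congestion avoidance, +1)
RTT 7: cwnd = 34 MSS (congestion avoidance, +1)
RTT 8: cwnd = 35 MSS (congestion avoidance, +1)

35


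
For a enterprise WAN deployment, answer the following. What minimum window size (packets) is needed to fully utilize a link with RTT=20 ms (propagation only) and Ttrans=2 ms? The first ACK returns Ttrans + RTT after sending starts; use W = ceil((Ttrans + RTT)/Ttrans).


Given: Ttrans = 2 ms, RTT = 20 ms (= 2 * Tprop, Tprop = 10 ms)
Time until first ACK returns = Ttrans + RTT = 2 + 20 = 22 ms
Need W * Ttrans >= Ttrans + RTT  ->  W >= (Ttrans + RTT) / Ttrans
(Ttrans + RTT) / Ttrans = 22 / 2 = 11
W_min = ceil(11) = 11

11


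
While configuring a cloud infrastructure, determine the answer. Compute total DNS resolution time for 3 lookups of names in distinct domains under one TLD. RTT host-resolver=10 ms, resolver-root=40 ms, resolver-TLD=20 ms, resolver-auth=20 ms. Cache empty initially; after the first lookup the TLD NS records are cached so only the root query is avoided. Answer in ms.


Lookup 1 (cold cache): local + root + TLD + auth = 10 + 40 + 20 + 20 = 90 ms
Lookups 2..3 (TLD NS cached -> skip root; new domain -> still ask TLD and auth): local + TLD + auth = 10 + 20 + 20 = 50 ms each
Remaining 2 lookups: 2 * 50 = 100 ms
Total = 90 + 100 = 190 ms

190


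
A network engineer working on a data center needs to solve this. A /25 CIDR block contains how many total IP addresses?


Given: CIDR prefix /25
Host bits = 32 - 25 = 7
Total addresses = 2^7 = 128

128


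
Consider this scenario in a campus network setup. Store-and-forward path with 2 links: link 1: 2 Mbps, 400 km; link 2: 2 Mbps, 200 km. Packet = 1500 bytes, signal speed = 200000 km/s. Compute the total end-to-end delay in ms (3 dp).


Packet = 1500 bytes = 12000 bits. Store-and-forward: sum (t_trans + t_prop) per link.
Link 1: t_trans = 12000/(2*10^6) s = 6.0000 ms; t_prop = 400/200000 s = 2.0000 ms; subtotal = 8.0000 ms
Link 2: t_trans = 12000/(2*10^6) s = 6.0000 ms; t_prop = 200/200000 s = 1.0000 ms; subtotal = 7.0000 ms
End-to-end = 8.0000 + 7.0000 = 15.0000 ms -> 15.000 ms (3 dp)

15.000


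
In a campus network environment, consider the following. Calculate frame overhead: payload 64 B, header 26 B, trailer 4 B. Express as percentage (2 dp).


Given: payload = 64 B, header = 26 B, trailer = 4 B
Overhead bytes = header + trailer = 26 + 4 = 30
Total frame = payload + overhead = 64 + 30 = 94
Overhead % = 30 / 94 * 100 = 31.9149% -> 31.91% (2 dp)

31.91


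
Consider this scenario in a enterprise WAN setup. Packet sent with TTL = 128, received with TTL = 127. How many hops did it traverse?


Given: initial TTL = 128, received TTL = 127
Hops = initial TTL - received TTL
Hops = 128 - 127 = 1

1


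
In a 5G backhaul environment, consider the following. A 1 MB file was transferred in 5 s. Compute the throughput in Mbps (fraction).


Given: file = 1 MB, time = 5 s
File in Mb = 1 * 8 = 8 Mb
Throughput = 8 / 5 Mbps
Throughput = 8/5 Mbps

8/5


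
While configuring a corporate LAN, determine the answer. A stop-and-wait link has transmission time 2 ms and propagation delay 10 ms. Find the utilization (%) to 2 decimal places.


Given: Ttrans = 2 ms, Tprop = 10 ms
RTT = 2 * Tprop = 2 * 10 = 20 ms
U = Ttrans / (Ttrans + RTT)
U = 2 / (2 + 20)
U = 2 / 22 = 0.090909
U% = 9.09%

9.09


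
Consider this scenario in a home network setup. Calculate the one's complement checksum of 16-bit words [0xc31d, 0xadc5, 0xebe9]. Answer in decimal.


Given words: [0xc31d, 0xadc5, 0xebe9]
Step 1: Sum all words
Raw sum = 49949 + 44485 + 60393 = 154827
Step 2: Fold carry: (23755 + 2) = 23757
One's complement = ~23757 & 0xFFFF = 41778

41778


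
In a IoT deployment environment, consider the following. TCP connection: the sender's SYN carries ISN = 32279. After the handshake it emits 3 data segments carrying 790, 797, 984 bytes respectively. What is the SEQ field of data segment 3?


The SYN occupies sequence number ISN = 32279, so the first data byte is ISN + 1 = 32280.
SEQ of data segment i = (ISN + 1) + sum of payload sizes of segments 1..i-1.
Segment 1: SEQ = 32280, payload = 790 bytes
Segment 2: SEQ = 33070, payload = 797 bytes
Segment 3: SEQ = 33867, payload = 984 bytes
SEQ of segment 3 = 32280 + 790 + 797 = 33867

33867


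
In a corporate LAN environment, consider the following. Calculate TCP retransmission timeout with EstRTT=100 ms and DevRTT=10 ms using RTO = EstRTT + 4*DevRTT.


Given: EstRTT = 100 ms, DevRTT = 10 ms
Timeout = EstRTT + 4 * DevRTT
4 * DevRTT = 4 * 10 = 40
Timeout = 100 + 40 = 140 ms

140


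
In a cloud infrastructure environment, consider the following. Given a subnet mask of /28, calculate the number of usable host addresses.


Given: subnet mask /28
Host bits = 32 - 28 = 4
Total addresses = 2^4 = 16
Usable hosts = 16 - 2 (network + broadcast) = 14

14


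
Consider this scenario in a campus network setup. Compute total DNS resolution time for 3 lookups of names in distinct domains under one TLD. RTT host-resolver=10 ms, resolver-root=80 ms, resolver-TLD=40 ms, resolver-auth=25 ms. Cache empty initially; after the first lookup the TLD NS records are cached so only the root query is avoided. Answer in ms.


Lookup 1 (cold cache): local + root + TLD + auth = 10 + 80 + 40 + 25 = 155 ms
Lookups 2..3 (TLD NS cached -> skip root; new domain -> still ask TLD and auth): local + TLD + auth = 10 + 40 + 25 = 75 ms each
Remaining 2 lookups: 2 * 75 = 150 ms
Total = 155 + 150 = 305 ms

305


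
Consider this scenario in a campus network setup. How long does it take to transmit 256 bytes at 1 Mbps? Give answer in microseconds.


Given: packet = 256 bytes, bandwidth = 1 Mbps
Packet in bits = 256 * 8 = 2048 bits
Bandwidth = 1 * 10^6 = 1000000 bps
Time = 2048 / 1000000 seconds
Time in us = 2048 * 10^6 / 1000000 = 2048

2048


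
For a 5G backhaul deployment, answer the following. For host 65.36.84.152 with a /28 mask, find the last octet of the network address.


Given: IP = 65.36.84.152, prefix = /28
Subnet mask = 255.255.255.240
Last octet of IP: 152
Last octet of mask: 240
Network last octet = 152 AND 240 = 144

144


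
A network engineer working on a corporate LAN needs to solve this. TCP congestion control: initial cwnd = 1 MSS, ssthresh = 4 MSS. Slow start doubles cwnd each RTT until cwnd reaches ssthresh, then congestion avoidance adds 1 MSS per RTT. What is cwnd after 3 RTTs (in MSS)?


RTT 0: cwnd = 1 MSS (initial)
RTT 1: cwnd = 2 MSS (slow start, doubled)
RTT 2: cwnd = 4 MSS (slow start, doubled)
RTT 3: cwnd = 5 MSS (congestion avoidance, +1)

5


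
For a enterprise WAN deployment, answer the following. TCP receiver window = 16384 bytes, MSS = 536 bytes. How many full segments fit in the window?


Given: RWND = 16384 bytes, MSS = 536 bytes
Full segments = floor(RWND / MSS)
Full segments = floor(16384 / 536)
Full segments = floor(30.5672) = 30

30


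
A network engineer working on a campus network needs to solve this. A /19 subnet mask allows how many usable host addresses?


Given: subnet mask /19
Host bits = 32 - 19 = 13
Total addresses = 2^13 = 8192
Usable hosts = 8192 - 2 (network + broadcast) = 8190

8190


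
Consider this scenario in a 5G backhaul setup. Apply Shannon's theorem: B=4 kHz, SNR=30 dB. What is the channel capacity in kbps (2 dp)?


Given: B = 4 kHz, SNR = 30 dB
SNR linear = 10^(30/10) = 1000
1 + SNR = 1001
log2(1001) = 9.9672262588
C = 4 * 1000 * 9.9672262588 = 39868.9050 bps
C = 39.868905 kbps -> 39.87 kbps (2 dp)

39.87


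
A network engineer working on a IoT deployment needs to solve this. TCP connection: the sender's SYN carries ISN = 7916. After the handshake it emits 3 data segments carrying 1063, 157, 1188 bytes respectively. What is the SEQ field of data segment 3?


The SYN occupies sequence number ISN = 7916, so the first data byte is ISN + 1 = 7917.
SEQ of data segment i = (ISN + 1) + sum of payload sizes of segments 1..i-1.
Segment 1: SEQ = 7917, payload = 1063 bytes
Segment 2: SEQ = 8980, payload = 157 bytes
Segment 3: SEQ = 9137, payload = 1188 bytes
SEQ of segment 3 = 7917 + 1063 + 157 = 9137

9137


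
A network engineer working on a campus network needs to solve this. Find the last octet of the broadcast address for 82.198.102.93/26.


Given: IP = 82.198.102.93, prefix = /26
Host bits = 32 - 26 = 6
Network last octet = 93 AND mask = 64
Host part size = 2^6 - 1 = 63
Broadcast last octet = 64 OR 63 = 127

127


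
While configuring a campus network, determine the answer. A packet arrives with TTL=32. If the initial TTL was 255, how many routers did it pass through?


Given: initial TTL = 255, received TTL = 32
Hops = initial TTL - received TTL
Hops = 255 - 32 = 223

223


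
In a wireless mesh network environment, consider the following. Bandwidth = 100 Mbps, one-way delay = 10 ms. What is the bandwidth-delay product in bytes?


Given: bandwidth = 100 Mbps, delay = 10 ms
BDP in bits = 100 * 10^6 * 10 / 1000
BDP in bits = 1000000
BDP in bytes = 1000000 / 8 = 125000

125000


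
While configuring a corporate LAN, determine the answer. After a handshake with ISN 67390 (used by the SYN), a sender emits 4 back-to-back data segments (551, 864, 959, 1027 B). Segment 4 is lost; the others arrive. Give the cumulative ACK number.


SYN uses sequence number 67390; first data byte = ISN + 1 = 67391.
Segment 1: SEQ = 67391, len = 551 B, covers [67391, 67941]
Segment 2: SEQ = 67942, len = 864 B, covers [67942, 68805]
Segment 3: SEQ = 68806, len = 959 B, covers [68806, 69764]
Segment 4: SEQ = 69765, len = 1027 B, covers [69765, 70791] [LOST]
In-order data received: bytes [67391, 69764] (segments 1..3).
Segment 4 missing -> gap begins at byte 69765.
Cumulative ACK = next expected in-order byte = 67391 + 551 + 864 + 959 = 69765

69765


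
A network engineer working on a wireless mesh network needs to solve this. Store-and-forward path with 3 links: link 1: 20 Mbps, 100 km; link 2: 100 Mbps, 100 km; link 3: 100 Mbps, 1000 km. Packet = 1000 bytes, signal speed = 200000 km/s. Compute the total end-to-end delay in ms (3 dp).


Packet = 1000 bytes = 8000 bits. Store-and-forward: sum (t_trans + t_prop) per link.
Link 1: t_trans = 8000/(20*10^6) s = 0.4000 ms; t_prop = 100/200000 s = 0.5000 ms; subtotal = 0.9000 ms
Link 2: t_trans = 8000/(100*10^6) s = 0.0800 ms; t_prop = 100/200000 s = 0.5000 ms; subtotal = 0.5800 ms
Link 3: t_trans = 8000/(100*10^6) s = 0.0800 ms; t_prop = 1000/200000 s = 5.0000 ms; subtotal = 5.0800 ms
End-to-end = 0.9000 + 0.5800 + 5.0800 = 6.5600 ms -> 6.560 ms (3 dp)

6.560


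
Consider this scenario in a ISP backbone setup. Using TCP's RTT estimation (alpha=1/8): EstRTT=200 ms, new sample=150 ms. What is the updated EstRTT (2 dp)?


Given: EstRTT = 200 ms, SampleRTT = 150 ms, alpha = 1/8
New EstRTT = (1 - alpha) * EstRTT + alpha * SampleRTT
(7/8) * 200 = 175
(1/8) * 150 = 18.75
New EstRTT = 175 + 18.75 = 193.75 ms -> 193.75 ms (2 dp)

193.75


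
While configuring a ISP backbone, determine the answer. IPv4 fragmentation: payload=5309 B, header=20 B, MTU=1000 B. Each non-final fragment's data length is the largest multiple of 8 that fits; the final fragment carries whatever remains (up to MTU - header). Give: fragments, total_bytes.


Max data per non-final fragment = floor((MTU - header)/8)*8 = floor((1000 - 20)/8)*8 = floor(980/8)*8 = 976 B
Final fragment needs no 8-byte alignment: it can carry up to MTU - header = 980 B
Non-final fragments needed = ceil((payload - 980) / 976) = ceil(4329/976) = ceil(4.4355) = 5
Number of fragments = 5 + 1 = 6
Fragment sizes (data): 5 * 976 B + 429 B (last, 429 <= 980 OK)
Total bytes sent = payload + n_frags * header = 5309 + 6*20 = 5309 + 120 = 5429 B

6, 5429


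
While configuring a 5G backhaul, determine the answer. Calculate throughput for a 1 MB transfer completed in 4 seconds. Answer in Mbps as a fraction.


Given: file = 1 MB, time = 4 s
File in Mb = 1 * 8 = 8 Mb
Throughput = 8 / 4 Mbps
Throughput = 2 Mbps

2


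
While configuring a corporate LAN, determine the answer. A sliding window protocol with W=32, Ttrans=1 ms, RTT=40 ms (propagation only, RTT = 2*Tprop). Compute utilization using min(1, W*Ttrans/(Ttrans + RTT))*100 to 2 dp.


Given: W = 32, Ttrans = 1 ms, RTT = 40 ms (= 2 * Tprop, Tprop = 20 ms)
Cycle time = Ttrans + RTT = 1 + 40 = 41 ms (first packet sent until its ACK returns)
W * Ttrans = 32 * 1 = 32 ms of sending per cycle
W * Ttrans / (Ttrans + RTT) = 32 / 41 = 0.780488
U = min(1, 0.780488) = 0.780488
U% = 78.05%

78.05


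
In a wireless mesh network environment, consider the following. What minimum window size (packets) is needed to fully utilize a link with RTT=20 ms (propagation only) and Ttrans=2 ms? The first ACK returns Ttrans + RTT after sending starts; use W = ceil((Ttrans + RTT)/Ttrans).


Given: Ttrans = 2 ms, RTT = 20 ms (= 2 * Tprop, Tprop = 10 ms)
Time until first ACK returns = Ttrans + RTT = 2 + 20 = 22 ms
Need W * Ttrans >= Ttrans + RTT  ->  W >= (Ttrans + RTT) / Ttrans
(Ttrans + RTT) / Ttrans = 22 / 2 = 11
W_min = ceil(11) = 11

11


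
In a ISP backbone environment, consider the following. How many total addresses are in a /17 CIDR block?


Given: CIDR prefix /17
Host bits = 32 - 17 = 15
Total addresses = 2^15 = 32768

32768


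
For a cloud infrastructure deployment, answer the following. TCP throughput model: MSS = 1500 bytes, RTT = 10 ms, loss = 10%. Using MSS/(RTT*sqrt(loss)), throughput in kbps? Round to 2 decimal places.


Given: MSS = 1500 bytes, RTT = 10 ms, loss = 10%
RTT in seconds = 10 / 1000 = 0.01
Loss rate = 10% = 0.1
sqrt(loss) = sqrt(0.1) = 0.316227766017
Throughput (bytes/s) = 1500 / (0.01 * 0.316227766017) = 474341.6490
Throughput (kbps) = 474341.6490 * 8 / 1000 = 3794.733192 -> 3794.73 kbps (2 dp)

3794.73


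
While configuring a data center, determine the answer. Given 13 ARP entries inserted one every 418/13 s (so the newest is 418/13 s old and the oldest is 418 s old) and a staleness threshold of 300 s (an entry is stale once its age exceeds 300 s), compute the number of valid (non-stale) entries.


Ages are k * 418/13 s for k = 1..13 (spacing = 32.1538 s).
Entry k is valid iff k * 418/13 <= 300 iff k <= 13 * 300 / 418 = 9.3301
n_valid = floor(9.3301) = 9
(n_stale = 13 - 9 = 4)

9


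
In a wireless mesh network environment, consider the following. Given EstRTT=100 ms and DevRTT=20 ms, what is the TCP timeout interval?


Given: EstRTT = 100 ms, DevRTT = 20 ms
Timeout = EstRTT + 4 * DevRTT
4 * DevRTT = 4 * 20 = 80
Timeout = 100 + 80 = 180 ms

180


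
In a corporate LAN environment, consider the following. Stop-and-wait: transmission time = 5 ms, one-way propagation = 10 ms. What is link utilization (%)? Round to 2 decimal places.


Given: Ttrans = 5 ms, Tprop = 10 ms
RTT = 2 * Tprop = 2 * 10 = 20 ms
U = Ttrans / (Ttrans + RTT)
U = 5 / (5 + 20)
U = 5 / 25 = 0.2
U% = 20.00%

20.00


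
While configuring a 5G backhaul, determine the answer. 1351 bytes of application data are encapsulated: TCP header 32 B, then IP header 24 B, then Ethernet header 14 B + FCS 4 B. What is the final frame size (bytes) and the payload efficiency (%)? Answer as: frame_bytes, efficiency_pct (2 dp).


TCP segment = 1351 + 32 = 1383 B
IP packet = 1383 + 24 = 1407 B
Ethernet frame = 1407 + 14 + 4 = 1425 B
Efficiency = app / frame = 1351 / 1425 = 0.948070 = 94.8070% -> 94.81% (2 dp)

1425, 94.81


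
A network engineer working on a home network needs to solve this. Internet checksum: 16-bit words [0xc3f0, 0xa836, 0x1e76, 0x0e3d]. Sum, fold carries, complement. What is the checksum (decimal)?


Given words: [0xc3f0, 0xa836, 0x1e76, 0x0e3d]
Step 1: Sum all words
Raw sum = 50160 + 43062 + 7798 + 3645 = 104665
Step 2: Fold carry: (39129 + 1) = 39130
One's complement = ~39130 & 0xFFFF = 26405

26405


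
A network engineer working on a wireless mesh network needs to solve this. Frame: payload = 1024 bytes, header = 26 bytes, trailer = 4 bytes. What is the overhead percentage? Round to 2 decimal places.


Given: payload = 1024 B, header = 26 B, trailer = 4 B
Overhead bytes = header + trailer = 26 + 4 = 30
Total frame = payload + overhead = 1024 + 30 = 1054
Overhead % = 30 / 1054 * 100 = 2.8463% -> 2.85% (2 dp)

2.85


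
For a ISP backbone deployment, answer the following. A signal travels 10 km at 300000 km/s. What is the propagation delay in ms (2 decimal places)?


Given: distance = 10 km, speed = 300000 km/s
Delay = distance / speed = 10 / 300000 seconds
Delay in ms = 10 * 1000 / 300000
Delay = 0.0333 ms
Rounded to 2 dp = 0.03 ms

0.03


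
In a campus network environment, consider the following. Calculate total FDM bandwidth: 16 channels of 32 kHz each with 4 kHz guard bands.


Given: 16 channels, 32 kHz each, guard = 4 kHz
Channel bandwidth = 16 * 32 = 512 kHz
Guard bands = 15 gaps * 4 kHz = 60 kHz
Total = 512 + 60 = 572 kHz

572


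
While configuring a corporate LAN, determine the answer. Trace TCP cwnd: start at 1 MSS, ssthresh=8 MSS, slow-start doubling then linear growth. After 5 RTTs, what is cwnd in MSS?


RTT 0: cwnd = 1 MSS (initial)
RTT 1: cwnd = 2 MSS (slow start, doubled)
RTT 2: cwnd = 4 MSS (slow start, doubled)
RTT 3: cwnd = 8 MSS (slow start, doubled)
RTT 4: cwnd = 9 MSS (congestion avoidance, +1)
RTT 5: cwnd = 10 MSS (congestion avoidance, +1)

10


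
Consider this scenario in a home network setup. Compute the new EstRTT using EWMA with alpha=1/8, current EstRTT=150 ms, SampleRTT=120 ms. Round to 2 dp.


Given: EstRTT = 150 ms, SampleRTT = 120 ms, alpha = 1/8
New EstRTT = (1 - alpha) * EstRTT + alpha * SampleRTT
(7/8) * 150 = 131.25
(1/8) * 120 = 15
New EstRTT = 131.25 + 15 = 146.25 ms -> 146.25 ms (2 dp)

146.25


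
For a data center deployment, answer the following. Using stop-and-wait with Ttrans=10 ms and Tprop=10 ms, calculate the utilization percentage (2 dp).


Given: Ttrans = 10 ms, Tprop = 10 ms
RTT = 2 * Tprop = 2 * 10 = 20 ms
U = Ttrans / (Ttrans + RTT)
U = 10 / (10 + 20)
U = 10 / 30 = 0.333333
U% = 33.33%

33.33


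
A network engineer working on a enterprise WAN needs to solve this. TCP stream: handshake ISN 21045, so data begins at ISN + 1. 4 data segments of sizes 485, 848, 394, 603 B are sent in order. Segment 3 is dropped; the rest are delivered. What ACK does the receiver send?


SYN uses sequence number 21045; first data byte = ISN + 1 = 21046.
Segment 1: SEQ = 21046, len = 485 B, covers [21046, 21530]
Segment 2: SEQ = 21531, len = 848 B, covers [21531, 22378]
Segment 3: SEQ = 22379, len = 394 B, covers [22379, 22772] [LOST]
Segment 4: SEQ = 22773, len = 603 B, covers [22773, 23375]
In-order data received: bytes [21046, 22378] (segments 1..2).
Segment 3 missing -> gap begins at byte 22379; later segments buffered out of order.
Cumulative ACK = next expected in-order byte = 21046 + 485 + 848 = 22379

22379


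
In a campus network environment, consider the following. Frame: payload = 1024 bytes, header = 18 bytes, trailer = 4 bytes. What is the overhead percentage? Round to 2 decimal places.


Given: payload = 1024 B, header = 18 B, trailer = 4 B
Overhead bytes = header + trailer = 18 + 4 = 22
Total frame = payload + overhead = 1024 + 22 = 1046
Overhead % = 22 / 1046 * 100 = 2.1033% -> 2.10% (2 dp)

2.10


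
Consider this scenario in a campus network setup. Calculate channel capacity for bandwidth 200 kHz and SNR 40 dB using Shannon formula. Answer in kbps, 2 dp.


Given: B = 200 kHz, SNR = 40 dB
SNR linear = 10^(40/10) = 10000
1 + SNR = 10001
log2(10001) = 13.2878566418
C = 200 * 1000 * 13.2878566418 = 2657571.3284 bps
C = 2657.571328 kbps -> 2657.57 kbps (2 dp)

2657.57


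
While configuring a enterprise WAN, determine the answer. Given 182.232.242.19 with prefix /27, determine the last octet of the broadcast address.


Given: IP = 182.232.242.19, prefix = /27
Host bits = 32 - 27 = 5
Network last octet = 19 AND mask = 0
Host part size = 2^5 - 1 = 31
Broadcast last octet = 0 OR 31 = 31

31


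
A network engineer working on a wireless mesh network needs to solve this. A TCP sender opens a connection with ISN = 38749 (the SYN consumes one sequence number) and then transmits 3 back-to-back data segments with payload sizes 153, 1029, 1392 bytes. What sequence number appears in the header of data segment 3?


The SYN occupies sequence number ISN = 38749, so the first data byte is ISN + 1 = 38750.
SEQ of data segment i = (ISN + 1) + sum of payload sizes of segments 1..i-1.
Segment 1: SEQ = 38750, payload = 153 bytes
Segment 2: SEQ = 38903, payload = 1029 bytes
Segment 3: SEQ = 39932, payload = 1392 bytes
SEQ of segment 3 = 38750 + 153 + 1029 = 39932

39932


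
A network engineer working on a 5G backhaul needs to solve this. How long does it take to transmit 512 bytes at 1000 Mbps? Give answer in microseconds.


Given: packet = 512 bytes, bandwidth = 1000 Mbps
Packet in bits = 512 * 8 = 4096 bits
Bandwidth = 1000 * 10^6 = 1000000000 bps
Time = 4096 / 1000000000 seconds
Time in us = 4096 * 10^6 / 1000000000 = 4.096

4.096


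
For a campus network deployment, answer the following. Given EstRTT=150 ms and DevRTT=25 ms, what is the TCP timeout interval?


Given: EstRTT = 150 ms, DevRTT = 25 ms
Timeout = EstRTT + 4 * DevRTT
4 * DevRTT = 4 * 25 = 100
Timeout = 150 + 100 = 250 ms

250


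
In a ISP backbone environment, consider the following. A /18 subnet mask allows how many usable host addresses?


Given: subnet mask /18
Host bits = 32 - 18 = 14
Total addresses = 2^14 = 16384
Usable hosts = 16384 - 2 (network + broadcast) = 16382

16382


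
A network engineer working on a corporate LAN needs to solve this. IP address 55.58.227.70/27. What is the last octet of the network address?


Given: IP = 55.58.227.70, prefix = /27
Subnet mask = 255.255.255.224
Last octet of IP: 70
Last octet of mask: 224
Network last octet = 70 AND 224 = 64

64


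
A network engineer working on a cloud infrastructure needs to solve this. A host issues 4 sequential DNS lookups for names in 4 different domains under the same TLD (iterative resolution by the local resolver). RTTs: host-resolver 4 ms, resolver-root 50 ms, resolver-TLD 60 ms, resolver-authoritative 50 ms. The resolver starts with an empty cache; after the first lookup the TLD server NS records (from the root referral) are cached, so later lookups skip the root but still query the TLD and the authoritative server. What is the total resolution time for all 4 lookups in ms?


Lookup 1 (cold cache): local + root + TLD + auth = 4 + 50 + 60 + 50 = 164 ms
Lookups 2..4 (TLD NS cached -> skip root; new domain -> still ask TLD and auth): local + TLD + auth = 4 + 60 + 50 = 114 ms each
Remaining 3 lookups: 3 * 114 = 342 ms
Total = 164 + 342 = 506 ms

506


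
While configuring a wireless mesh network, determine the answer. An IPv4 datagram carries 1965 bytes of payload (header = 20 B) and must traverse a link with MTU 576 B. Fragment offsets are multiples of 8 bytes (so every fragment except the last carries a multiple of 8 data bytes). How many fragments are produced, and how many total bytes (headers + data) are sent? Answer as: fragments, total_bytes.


Max data per non-final fragment = floor((MTU - header)/8)*8 = floor((576 - 20)/8)*8 = floor(556/8)*8 = 552 B
Final fragment needs no 8-byte alignment: it can carry up to MTU - header = 556 B
Non-final fragments needed = ceil((payload - 556) / 552) = ceil(1409/552) = ceil(2.5525) = 3
Number of fragments = 3 + 1 = 4
Fragment sizes (data): 3 * 552 B + 309 B (last, 309 <= 556 OK)
Total bytes sent = payload + n_frags * header = 1965 + 4*20 = 1965 + 80 = 2045 B

4, 2045


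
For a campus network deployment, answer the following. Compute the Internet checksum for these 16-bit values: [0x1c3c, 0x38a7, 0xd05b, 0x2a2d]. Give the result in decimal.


Given words: [0x1c3c, 0x38a7, 0xd05b, 0x2a2d]
Step 1: Sum all words
Raw sum = 7228 + 14503 + 53339 + 10797 = 85867
Step 2: Fold carry: (20331 + 1) = 20332
One's complement = ~20332 & 0xFFFF = 45203

45203


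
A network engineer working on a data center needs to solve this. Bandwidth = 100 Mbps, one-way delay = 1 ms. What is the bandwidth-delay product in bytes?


Given: bandwidth = 100 Mbps, delay = 1 ms
BDP in bits = 100 * 10^6 * 1 / 1000
BDP in bits = 100000
BDP in bytes = 100000 / 8 = 12500

12500


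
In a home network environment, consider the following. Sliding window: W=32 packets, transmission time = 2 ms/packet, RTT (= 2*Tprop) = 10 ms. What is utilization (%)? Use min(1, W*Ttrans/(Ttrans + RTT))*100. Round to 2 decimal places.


Given: W = 32, Ttrans = 2 ms, RTT = 10 ms (= 2 * Tprop, Tprop = 5 ms)
Cycle time = Ttrans + RTT = 2 + 10 = 12 ms (first packet sent until its ACK returns)
W * Ttrans = 32 * 2 = 64 ms of sending per cycle
W * Ttrans / (Ttrans + RTT) = 64 / 12 = 5.333333
U = min(1, 5.333333) = 1.000000
U% = 100.00%

100.00


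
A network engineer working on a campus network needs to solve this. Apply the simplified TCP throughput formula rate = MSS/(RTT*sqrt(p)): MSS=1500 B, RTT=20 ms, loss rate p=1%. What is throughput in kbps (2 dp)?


Given: MSS = 1500 bytes, RTT = 20 ms, loss = 1%
RTT in seconds = 20 / 1000 = 0.02
Loss rate = 1% = 0.01
sqrt(loss) = sqrt(0.01) = 0.1
Throughput (bytes/s) = 1500 / (0.02 * 0.1) = 750000.0000
Throughput (kbps) = 750000.0000 * 8 / 1000 = 6000.000000 -> 6000.00 kbps (2 dp)

6000.00


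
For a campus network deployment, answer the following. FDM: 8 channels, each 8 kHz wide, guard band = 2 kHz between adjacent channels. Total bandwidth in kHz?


Given: 8 channels, 8 kHz each, guard = 2 kHz
Channel bandwidth = 8 * 8 = 64 kHz
Guard bands = 7 gaps * 2 kHz = 14 kHz
Total = 64 + 14 = 78 kHz

78


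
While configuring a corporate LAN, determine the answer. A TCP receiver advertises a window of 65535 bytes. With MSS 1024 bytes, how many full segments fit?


Given: RWND = 65535 bytes, MSS = 1024 bytes
Full segments = floor(RWND / MSS)
Full segments = floor(65535 / 1024)
Full segments = floor(63.999) = 63

63


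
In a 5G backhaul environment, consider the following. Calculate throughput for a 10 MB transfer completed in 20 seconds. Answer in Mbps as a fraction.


Given: file = 10 MB, time = 20 s
File in Mb = 10 * 8 = 80 Mb
Throughput = 80 / 20 Mbps
Throughput = 4 Mbps

4


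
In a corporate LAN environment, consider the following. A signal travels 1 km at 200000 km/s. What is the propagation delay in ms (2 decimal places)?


Given: distance = 1 km, speed = 200000 km/s
Delay = distance / speed = 1 / 200000 seconds
Delay in ms = 1 * 1000 / 200000
Delay = 0.0050 ms
Rounded to 2 dp = 0.01 ms

0.01


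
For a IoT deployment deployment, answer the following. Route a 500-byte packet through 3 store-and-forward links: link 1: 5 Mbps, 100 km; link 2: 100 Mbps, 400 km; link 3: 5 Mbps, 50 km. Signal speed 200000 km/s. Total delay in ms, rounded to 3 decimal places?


Packet = 500 bytes = 4000 bits. Store-and-forward: sum (t_trans + t_prop) per link.
Link 1: t_trans = 4000/(5*10^6) s = 0.8000 ms; t_prop = 100/200000 s = 0.5000 ms; subtotal = 1.3000 ms
Link 2: t_trans = 4000/(100*10^6) s = 0.0400 ms; t_prop = 400/200000 s = 2.0000 ms; subtotal = 2.0400 ms
Link 3: t_trans = 4000/(5*10^6) s = 0.8000 ms; t_prop = 50/200000 s = 0.2500 ms; subtotal = 1.0500 ms
End-to-end = 1.3000 + 2.0400 + 1.0500 = 4.3900 ms -> 4.390 ms (3 dp)

4.390


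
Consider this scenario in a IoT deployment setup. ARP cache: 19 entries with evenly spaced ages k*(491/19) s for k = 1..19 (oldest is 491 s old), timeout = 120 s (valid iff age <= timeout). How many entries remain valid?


Ages are k * 491/19 s for k = 1..19 (spacing = 25.8421 s).
Entry k is valid iff k * 491/19 <= 120 iff k <= 19 * 120 / 491 = 4.6436
n_valid = floor(4.6436) = 4
(n_stale = 19 - 4 = 15)

4


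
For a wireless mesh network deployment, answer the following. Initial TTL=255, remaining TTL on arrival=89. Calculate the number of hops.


Given: initial TTL = 255, received TTL = 89
Hops = initial TTL - received TTL
Hops = 255 - 89 = 166

166


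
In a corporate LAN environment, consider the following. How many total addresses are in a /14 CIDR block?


Given: CIDR prefix /14
Host bits = 32 - 14 = 18
Total addresses = 2^18 = 262144

262144


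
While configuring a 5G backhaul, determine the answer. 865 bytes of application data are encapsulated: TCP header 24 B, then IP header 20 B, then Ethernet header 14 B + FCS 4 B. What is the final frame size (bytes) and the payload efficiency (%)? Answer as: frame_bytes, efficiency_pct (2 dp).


TCP segment = 865 + 24 = 889 B
IP packet = 889 + 20 = 909 B
Ethernet frame = 909 + 14 + 4 = 927 B
Efficiency = app / frame = 865 / 927 = 0.933118 = 93.3118% -> 93.31% (2 dp)

927, 93.31


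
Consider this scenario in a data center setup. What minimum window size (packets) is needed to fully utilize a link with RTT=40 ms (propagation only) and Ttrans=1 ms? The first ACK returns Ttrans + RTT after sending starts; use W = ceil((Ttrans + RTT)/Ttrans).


Given: Ttrans = 1 ms, RTT = 40 ms (= 2 * Tprop, Tprop = 20 ms)
Time until first ACK returns = Ttrans + RTT = 1 + 40 = 41 ms
Need W * Ttrans >= Ttrans + RTT  ->  W >= (Ttrans + RTT) / Ttrans
(Ttrans + RTT) / Ttrans = 41 / 1 = 41
W_min = ceil(41) = 41

41


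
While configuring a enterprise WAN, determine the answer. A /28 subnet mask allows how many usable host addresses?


Given: subnet mask /28
Host bits = 32 - 28 = 4
Total addresses = 2^4 = 16
Usable hosts = 16 - 2 (network + broadcast) = 14

14


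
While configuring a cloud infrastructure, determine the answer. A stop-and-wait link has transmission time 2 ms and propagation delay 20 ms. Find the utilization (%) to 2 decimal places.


Given: Ttrans = 2 ms, Tprop = 20 ms
RTT = 2 * Tprop = 2 * 20 = 40 ms
U = Ttrans / (Ttrans + RTT)
U = 2 / (2 + 40)
U = 2 / 42 = 0.047619
U% = 4.76%

4.76


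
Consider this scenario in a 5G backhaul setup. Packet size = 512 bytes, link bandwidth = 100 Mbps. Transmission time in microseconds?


Given: packet = 512 bytes, bandwidth = 100 Mbps
Packet in bits = 512 * 8 = 4096 bits
Bandwidth = 100 * 10^6 = 100000000 bps
Time = 4096 / 100000000 seconds
Time in us = 4096 * 10^6 / 100000000 = 40.96

40.96


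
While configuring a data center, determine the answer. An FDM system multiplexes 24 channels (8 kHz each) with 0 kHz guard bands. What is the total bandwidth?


Given: 24 channels, 8 kHz each, guard = 0 kHz
Channel bandwidth = 24 * 8 = 192 kHz
Guard bands = 23 gaps * 0 kHz = 0 kHz
Total = 192 + 0 = 192 kHz

192


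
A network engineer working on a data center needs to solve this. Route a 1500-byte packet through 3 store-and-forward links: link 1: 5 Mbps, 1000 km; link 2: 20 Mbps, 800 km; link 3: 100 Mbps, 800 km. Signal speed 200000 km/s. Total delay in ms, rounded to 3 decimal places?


Packet = 1500 bytes = 12000 bits. Store-and-forward: sum (t_trans + t_prop) per link.
Link 1: t_trans = 12000/(5*10^6) s = 2.4000 ms; t_prop = 1000/200000 s = 5.0000 ms; subtotal = 7.4000 ms
Link 2: t_trans = 12000/(20*10^6) s = 0.6000 ms; t_prop = 800/200000 s = 4.0000 ms; subtotal = 4.6000 ms
Link 3: t_trans = 12000/(100*10^6) s = 0.1200 ms; t_prop = 800/200000 s = 4.0000 ms; subtotal = 4.1200 ms
End-to-end = 7.4000 + 4.6000 + 4.1200 = 16.1200 ms -> 16.120 ms (3 dp)

16.120


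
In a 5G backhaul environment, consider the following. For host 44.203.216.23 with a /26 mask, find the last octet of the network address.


Given: IP = 44.203.216.23, prefix = /26
Subnet mask = 255.255.255.192
Last octet of IP: 23
Last octet of mask: 192
Network last octet = 23 AND 192 = 0

0


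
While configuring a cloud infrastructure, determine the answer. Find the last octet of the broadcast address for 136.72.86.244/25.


Given: IP = 136.72.86.244, prefix = /25
Host bits = 32 - 25 = 7
Network last octet = 244 AND mask = 128
Host part size = 2^7 - 1 = 127
Broadcast last octet = 128 OR 127 = 255

255


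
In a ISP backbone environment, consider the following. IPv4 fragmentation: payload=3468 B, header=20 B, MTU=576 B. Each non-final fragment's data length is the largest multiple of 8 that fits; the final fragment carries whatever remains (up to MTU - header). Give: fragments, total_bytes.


Max data per non-final fragment = floor((MTU - header)/8)*8 = floor((576 - 20)/8)*8 = floor(556/8)*8 = 552 B
Final fragment needs no 8-byte alignment: it can carry up to MTU - header = 556 B
Non-final fragments needed = ceil((payload - 556) / 552) = ceil(2912/552) = ceil(5.2754) = 6
Number of fragments = 6 + 1 = 7
Fragment sizes (data): 6 * 552 B + 156 B (last, 156 <= 556 OK)
Total bytes sent = payload + n_frags * header = 3468 + 7*20 = 3468 + 140 = 3608 B

7, 3608


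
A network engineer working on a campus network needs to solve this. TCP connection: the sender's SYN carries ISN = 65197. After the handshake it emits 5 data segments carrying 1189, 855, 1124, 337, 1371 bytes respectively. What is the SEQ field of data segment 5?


The SYN occupies sequence number ISN = 65197, so the first data byte is ISN + 1 = 65198.
SEQ of data segment i = (ISN + 1) + sum of payload sizes of segments 1..i-1.
Segment 1: SEQ = 65198, payload = 1189 bytes
Segment 2: SEQ = 66387, payload = 855 bytes
Segment 3: SEQ = 67242, payload = 1124 bytes
Segment 4: SEQ = 68366, payload = 337 bytes
Segment 5: SEQ = 68703, payload = 1371 bytes
SEQ of segment 5 = 65198 + 1189 + 855 + 1124 + 337 = 68703

68703


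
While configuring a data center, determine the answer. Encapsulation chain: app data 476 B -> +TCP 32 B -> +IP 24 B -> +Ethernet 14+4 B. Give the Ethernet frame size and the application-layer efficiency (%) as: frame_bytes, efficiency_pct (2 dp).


TCP segment = 476 + 32 = 508 B
IP packet = 508 + 24 = 532 B
Ethernet frame = 532 + 14 + 4 = 550 B
Efficiency = app / frame = 476 / 550 = 0.865455 = 86.5455% -> 86.55% (2 dp)

550, 86.55


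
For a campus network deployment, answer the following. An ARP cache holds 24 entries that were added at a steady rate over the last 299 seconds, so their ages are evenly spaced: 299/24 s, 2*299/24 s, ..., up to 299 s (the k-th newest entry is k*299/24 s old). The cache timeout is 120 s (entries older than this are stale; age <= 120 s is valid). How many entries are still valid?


Ages are k * 299/24 s for k = 1..24 (spacing = 12.4583 s).
Entry k is valid iff k * 299/24 <= 120 iff k <= 24 * 120 / 299 = 9.6321
n_valid = floor(9.6321) = 9
(n_stale = 24 - 9 = 15)

9


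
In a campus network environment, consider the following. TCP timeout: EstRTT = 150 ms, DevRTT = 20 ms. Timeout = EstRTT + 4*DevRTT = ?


Given: EstRTT = 150 ms, DevRTT = 20 ms
Timeout = EstRTT + 4 * DevRTT
4 * DevRTT = 4 * 20 = 80
Timeout = 150 + 80 = 230 ms

230


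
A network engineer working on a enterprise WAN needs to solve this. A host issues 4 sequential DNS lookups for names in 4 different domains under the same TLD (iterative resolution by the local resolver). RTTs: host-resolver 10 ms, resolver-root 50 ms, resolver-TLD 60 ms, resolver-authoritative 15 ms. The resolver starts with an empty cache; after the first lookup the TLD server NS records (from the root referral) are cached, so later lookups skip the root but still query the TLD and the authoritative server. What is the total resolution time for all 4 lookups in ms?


Lookup 1 (cold cache): local + root + TLD + auth = 10 + 50 + 60 + 15 = 135 ms
Lookups 2..4 (TLD NS cached -> skip root; new domain -> still ask TLD and auth): local + TLD + auth = 10 + 60 + 15 = 85 ms each
Remaining 3 lookups: 3 * 85 = 255 ms
Total = 135 + 255 = 390 ms

390


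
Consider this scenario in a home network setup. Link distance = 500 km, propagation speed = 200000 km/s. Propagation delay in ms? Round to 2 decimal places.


Given: distance = 500 km, speed = 200000 km/s
Delay = distance / speed = 500 / 200000 seconds
Delay in ms = 500 * 1000 / 200000
Delay = 2.5000 ms
Rounded to 2 dp = 2.50 ms

2.50


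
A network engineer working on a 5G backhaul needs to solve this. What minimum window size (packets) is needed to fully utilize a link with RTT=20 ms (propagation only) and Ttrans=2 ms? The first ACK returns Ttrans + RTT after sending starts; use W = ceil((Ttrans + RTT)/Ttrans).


Given: Ttrans = 2 ms, RTT = 20 ms (= 2 * Tprop, Tprop = 10 ms)
Time until first ACK returns = Ttrans + RTT = 2 + 20 = 22 ms
Need W * Ttrans >= Ttrans + RTT  ->  W >= (Ttrans + RTT) / Ttrans
(Ttrans + RTT) / Ttrans = 22 / 2 = 11
W_min = ceil(11) = 11

11
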